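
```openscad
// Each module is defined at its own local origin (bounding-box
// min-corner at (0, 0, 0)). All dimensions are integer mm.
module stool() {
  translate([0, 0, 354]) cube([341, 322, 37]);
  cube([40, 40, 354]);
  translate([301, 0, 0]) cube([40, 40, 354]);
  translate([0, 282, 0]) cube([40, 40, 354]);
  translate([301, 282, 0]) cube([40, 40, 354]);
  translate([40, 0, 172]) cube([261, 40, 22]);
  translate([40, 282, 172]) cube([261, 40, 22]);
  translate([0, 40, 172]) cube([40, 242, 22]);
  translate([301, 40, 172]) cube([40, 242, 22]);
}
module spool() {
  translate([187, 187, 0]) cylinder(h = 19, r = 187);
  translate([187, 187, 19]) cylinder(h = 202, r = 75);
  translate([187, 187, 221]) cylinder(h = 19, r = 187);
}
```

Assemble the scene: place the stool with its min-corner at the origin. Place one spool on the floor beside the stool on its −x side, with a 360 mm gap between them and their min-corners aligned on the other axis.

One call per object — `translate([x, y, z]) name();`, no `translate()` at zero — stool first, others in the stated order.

stool();
translate([-734, 0, 0]) spool();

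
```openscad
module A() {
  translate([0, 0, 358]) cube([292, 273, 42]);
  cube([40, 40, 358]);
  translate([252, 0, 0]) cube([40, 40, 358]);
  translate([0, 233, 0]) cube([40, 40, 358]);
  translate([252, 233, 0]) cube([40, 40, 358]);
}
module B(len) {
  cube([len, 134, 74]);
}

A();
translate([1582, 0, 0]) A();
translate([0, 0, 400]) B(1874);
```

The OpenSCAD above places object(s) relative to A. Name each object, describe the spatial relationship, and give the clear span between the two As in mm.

Second stool starts at x = 1582; first ends at x = 292; clear span = 1582 − 292 = 1290 mm.

A is a stool. B is a beam. A beam spans the tops of two stools. The clear span between the two stools is 1290 mm.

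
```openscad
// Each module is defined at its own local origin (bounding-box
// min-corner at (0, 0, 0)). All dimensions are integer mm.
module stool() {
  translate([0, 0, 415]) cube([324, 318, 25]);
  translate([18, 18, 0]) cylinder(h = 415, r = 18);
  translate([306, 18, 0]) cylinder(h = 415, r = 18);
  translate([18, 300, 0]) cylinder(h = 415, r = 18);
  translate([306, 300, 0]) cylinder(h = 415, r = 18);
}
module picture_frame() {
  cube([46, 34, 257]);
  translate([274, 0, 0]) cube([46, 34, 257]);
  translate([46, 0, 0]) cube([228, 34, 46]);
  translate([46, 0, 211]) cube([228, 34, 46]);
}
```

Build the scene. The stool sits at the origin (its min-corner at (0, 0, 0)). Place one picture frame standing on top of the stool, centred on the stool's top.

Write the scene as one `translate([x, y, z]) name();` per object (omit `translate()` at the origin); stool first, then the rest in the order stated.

stool();
translate([2, 142, 440]) picture_frame();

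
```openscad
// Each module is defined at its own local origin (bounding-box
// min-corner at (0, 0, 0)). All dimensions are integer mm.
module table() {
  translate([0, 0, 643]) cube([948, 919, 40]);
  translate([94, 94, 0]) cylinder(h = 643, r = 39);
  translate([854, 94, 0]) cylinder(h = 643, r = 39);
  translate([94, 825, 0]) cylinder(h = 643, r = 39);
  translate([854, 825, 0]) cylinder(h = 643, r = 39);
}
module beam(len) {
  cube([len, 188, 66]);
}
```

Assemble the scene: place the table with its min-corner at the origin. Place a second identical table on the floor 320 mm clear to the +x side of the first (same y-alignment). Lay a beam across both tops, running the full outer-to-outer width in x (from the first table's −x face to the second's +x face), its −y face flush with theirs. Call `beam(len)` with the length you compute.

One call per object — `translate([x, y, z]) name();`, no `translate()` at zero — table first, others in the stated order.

table();
translate([1268, 0, 0]) table();
translate([0, 0, 683]) beam(2216);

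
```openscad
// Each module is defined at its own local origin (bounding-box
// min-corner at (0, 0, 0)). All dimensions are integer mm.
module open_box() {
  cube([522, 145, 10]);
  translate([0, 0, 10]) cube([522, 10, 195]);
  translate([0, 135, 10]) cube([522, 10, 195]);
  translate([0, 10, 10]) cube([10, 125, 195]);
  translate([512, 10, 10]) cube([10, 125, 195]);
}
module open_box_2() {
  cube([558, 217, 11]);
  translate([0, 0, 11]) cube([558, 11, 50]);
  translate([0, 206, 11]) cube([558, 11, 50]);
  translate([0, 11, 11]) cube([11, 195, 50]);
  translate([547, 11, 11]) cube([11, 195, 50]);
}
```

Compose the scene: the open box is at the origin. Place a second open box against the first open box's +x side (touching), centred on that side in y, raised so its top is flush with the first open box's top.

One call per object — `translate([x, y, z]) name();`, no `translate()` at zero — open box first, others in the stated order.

open_box();
translate([522, -36, 144]) open_box_2();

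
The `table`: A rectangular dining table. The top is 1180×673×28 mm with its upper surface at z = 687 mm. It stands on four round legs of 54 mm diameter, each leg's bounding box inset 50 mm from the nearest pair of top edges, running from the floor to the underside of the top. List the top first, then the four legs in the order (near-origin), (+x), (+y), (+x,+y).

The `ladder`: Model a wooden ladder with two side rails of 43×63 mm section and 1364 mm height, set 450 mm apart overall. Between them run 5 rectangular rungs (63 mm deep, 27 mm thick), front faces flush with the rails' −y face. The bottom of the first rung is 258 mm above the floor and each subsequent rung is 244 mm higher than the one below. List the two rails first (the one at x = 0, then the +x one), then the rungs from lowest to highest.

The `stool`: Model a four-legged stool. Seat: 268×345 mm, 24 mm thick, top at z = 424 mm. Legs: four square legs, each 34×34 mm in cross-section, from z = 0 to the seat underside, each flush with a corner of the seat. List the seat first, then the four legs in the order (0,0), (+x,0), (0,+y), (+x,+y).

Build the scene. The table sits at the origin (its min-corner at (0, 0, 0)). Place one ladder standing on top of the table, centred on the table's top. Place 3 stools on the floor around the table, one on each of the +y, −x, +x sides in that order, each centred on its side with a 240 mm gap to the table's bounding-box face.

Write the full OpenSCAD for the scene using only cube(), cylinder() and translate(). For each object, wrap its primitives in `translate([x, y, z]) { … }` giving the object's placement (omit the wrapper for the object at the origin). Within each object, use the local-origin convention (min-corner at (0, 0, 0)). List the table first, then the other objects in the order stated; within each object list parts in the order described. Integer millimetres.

translate([0, 0, 659]) cube([1180, 673, 28]);
translate([77, 77, 0]) cylinder(h = 659, r = 27);
translate([1103, 77, 0]) cylinder(h = 659, r = 27);
translate([77, 596, 0]) cylinder(h = 659, r = 27);
translate([1103, 596, 0]) cylinder(h = 659, r = 27);
translate([365, 305, 687]) {
  cube([43, 63, 1364]);
  translate([407, 0, 0]) cube([43, 63, 1364]);
  translate([43, 0, 258]) cube([364, 63, 27]);
  translate([43, 0, 502]) cube([364, 63, 27]);
  translate([43, 0, 746]) cube([364, 63, 27]);
  translate([43, 0, 990]) cube([364, 63, 27]);
  translate([43, 0, 1234]) cube([364, 63, 27]);
}
translate([456, 913, 0]) {
  translate([0, 0, 400]) cube([268, 345, 24]);
  cube([34, 34, 400]);
  translate([234, 0, 0]) cube([34, 34, 400]);
  translate([0, 311, 0]) cube([34, 34, 400]);
  translate([234, 311, 0]) cube([34, 34, 400]);
}
translate([-508, 164, 0]) {
  translate([0, 0, 400]) cube([268, 345, 24]);
  cube([34, 34, 400]);
  translate([234, 0, 0]) cube([34, 34, 400]);
  translate([0, 311, 0]) cube([34, 34, 400]);
  translate([234, 311, 0]) cube([34, 34, 400]);
}
translate([1420, 164, 0]) {
  translate([0, 0, 400]) cube([268, 345, 24]);
  cube([34, 34, 400]);
  translate([234, 0, 0]) cube([34, 34, 400]);
  translate([0, 311, 0]) cube([34, 34, 400]);
  translate([234, 311, 0]) cube([34, 34, 400]);
}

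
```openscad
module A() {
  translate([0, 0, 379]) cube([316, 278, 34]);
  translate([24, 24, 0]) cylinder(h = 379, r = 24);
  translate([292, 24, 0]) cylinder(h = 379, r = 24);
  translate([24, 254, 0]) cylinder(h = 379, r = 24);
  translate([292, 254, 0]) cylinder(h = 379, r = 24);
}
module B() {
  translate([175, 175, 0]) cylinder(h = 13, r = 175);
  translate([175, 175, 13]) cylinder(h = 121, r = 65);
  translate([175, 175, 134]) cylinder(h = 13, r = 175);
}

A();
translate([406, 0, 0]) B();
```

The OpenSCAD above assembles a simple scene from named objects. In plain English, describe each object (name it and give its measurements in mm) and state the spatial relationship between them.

A is a simple wooden stool: a rectangular seat 316 mm (x) by 278 mm (y), 34 mm thick, top face at z = 413 mm, on four round legs, each 48 mm in diameter. The legs rest on z = 0, each leg's axis is inset half a diameter from the nearest pair of seat edges (so the leg's bounding box is flush with the corner).

B is a spool: two coaxial disc flanges of radius 175 mm and thickness 13 mm, joined by a core cylinder of radius 65 mm and height 121 mm. The lower flange rests on z = 0 and the three cylinders share a vertical axis.

The spool is on the floor beside the stool on its +x side.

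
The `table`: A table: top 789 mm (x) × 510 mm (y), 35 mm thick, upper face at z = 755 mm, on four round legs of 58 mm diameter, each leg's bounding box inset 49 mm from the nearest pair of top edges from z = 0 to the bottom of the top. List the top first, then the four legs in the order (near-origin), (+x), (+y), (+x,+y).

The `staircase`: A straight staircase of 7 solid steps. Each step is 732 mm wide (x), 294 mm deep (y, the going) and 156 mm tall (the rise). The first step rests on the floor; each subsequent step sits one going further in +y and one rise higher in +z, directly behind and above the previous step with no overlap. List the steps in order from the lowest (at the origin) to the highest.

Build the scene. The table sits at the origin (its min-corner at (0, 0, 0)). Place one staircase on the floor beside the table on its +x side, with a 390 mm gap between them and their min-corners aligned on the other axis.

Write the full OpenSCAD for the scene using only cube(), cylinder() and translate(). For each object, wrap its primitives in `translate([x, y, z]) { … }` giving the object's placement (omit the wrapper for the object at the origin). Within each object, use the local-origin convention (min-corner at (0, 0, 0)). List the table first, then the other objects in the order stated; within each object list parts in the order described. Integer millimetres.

translate([0, 0, 720]) cube([789, 510, 35]);
translate([78, 78, 0]) cylinder(h = 720, r = 29);
translate([711, 78, 0]) cylinder(h = 720, r = 29);
translate([78, 432, 0]) cylinder(h = 720, r = 29);
translate([711, 432, 0]) cylinder(h = 720, r = 29);
translate([1179, 0, 0]) {
  cube([732, 294, 156]);
  translate([0, 294, 156]) cube([732, 294, 156]);
  translate([0, 588, 312]) cube([732, 294, 156]);
  translate([0, 882, 468]) cube([732, 294, 156]);
  translate([0, 1176, 624]) cube([732, 294, 156]);
  translate([0, 1470, 780]) cube([732, 294, 156]);
  translate([0, 1764, 936]) cube([732, 294, 156]);
}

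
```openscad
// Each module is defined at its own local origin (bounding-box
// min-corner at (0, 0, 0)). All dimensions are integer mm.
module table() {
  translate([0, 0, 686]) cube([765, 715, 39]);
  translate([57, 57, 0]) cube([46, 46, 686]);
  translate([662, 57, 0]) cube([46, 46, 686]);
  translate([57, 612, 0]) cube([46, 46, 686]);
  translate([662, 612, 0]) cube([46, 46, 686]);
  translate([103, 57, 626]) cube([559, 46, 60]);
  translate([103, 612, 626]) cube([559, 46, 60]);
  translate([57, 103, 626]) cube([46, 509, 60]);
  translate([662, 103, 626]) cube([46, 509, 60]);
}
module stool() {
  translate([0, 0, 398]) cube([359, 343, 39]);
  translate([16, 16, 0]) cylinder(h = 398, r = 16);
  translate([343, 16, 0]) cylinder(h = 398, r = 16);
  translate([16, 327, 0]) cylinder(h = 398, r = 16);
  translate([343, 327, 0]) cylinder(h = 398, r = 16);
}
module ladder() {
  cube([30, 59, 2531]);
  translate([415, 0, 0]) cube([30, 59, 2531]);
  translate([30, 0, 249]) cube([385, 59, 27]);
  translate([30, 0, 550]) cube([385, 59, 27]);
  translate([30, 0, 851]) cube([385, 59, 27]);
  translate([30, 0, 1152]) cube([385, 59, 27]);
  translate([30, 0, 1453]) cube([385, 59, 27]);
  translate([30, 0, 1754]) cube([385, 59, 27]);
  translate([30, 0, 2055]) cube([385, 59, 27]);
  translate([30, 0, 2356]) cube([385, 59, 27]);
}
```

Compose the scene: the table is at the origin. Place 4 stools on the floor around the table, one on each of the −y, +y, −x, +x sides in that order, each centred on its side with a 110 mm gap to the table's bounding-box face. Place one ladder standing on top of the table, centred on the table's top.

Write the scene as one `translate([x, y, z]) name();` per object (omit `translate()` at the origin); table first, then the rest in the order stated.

table();
translate([203, -453, 0]) stool();
translate([203, 825, 0]) stool();
translate([-469, 186, 0]) stool();
translate([875, 186, 0]) stool();
translate([160, 328, 725]) ladder();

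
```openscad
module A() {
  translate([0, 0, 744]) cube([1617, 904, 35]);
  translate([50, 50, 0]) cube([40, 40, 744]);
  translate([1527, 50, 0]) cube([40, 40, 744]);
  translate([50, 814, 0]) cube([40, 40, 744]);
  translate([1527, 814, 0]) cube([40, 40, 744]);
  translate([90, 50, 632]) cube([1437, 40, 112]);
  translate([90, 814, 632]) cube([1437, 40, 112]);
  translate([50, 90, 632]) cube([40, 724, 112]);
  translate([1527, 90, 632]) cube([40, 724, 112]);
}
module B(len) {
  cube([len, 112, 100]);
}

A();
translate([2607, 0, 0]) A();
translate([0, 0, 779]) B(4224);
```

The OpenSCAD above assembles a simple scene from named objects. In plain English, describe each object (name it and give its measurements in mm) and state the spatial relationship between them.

A is a rectangular dining table. The top is 1617×904×35 mm with its upper surface at z = 779 mm. It stands on four 40×40 mm square legs, each inset 50 mm from the nearest pair of top edges, running from the floor to the underside of the top. Four apron rails, 40 mm thick and 112 mm tall, run between adjacent legs with their top edges flush with the underside of the top and their outer faces flush with the legs' outer faces.

B is a rectangular beam 4224 mm long (x), 112 mm deep (y), 100 mm thick (z).

The beam spans the tops of two tables placed 990 mm apart, resting at z = 779 mm.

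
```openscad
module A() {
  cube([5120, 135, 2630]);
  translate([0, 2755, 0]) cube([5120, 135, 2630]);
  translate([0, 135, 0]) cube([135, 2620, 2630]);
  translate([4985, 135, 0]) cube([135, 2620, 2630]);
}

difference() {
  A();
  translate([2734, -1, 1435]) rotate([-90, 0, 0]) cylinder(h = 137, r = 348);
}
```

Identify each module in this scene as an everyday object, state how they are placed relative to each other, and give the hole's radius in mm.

The subtracted cylinder has r = 348 mm.

A is a house frame. The house frame has a circular hole through its front wall. The hole's radius is 348 mm.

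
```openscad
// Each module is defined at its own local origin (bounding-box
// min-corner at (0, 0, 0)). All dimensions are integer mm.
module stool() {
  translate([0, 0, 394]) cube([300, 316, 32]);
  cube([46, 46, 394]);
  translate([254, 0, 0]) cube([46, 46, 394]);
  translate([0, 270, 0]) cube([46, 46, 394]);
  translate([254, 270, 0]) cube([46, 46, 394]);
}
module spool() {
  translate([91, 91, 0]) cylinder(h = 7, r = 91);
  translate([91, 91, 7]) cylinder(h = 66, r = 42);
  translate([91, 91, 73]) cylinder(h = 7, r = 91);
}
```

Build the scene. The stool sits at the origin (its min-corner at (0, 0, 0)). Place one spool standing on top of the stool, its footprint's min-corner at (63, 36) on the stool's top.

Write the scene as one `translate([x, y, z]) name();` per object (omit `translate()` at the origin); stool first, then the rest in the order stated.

stool();
translate([63, 36, 426]) spool();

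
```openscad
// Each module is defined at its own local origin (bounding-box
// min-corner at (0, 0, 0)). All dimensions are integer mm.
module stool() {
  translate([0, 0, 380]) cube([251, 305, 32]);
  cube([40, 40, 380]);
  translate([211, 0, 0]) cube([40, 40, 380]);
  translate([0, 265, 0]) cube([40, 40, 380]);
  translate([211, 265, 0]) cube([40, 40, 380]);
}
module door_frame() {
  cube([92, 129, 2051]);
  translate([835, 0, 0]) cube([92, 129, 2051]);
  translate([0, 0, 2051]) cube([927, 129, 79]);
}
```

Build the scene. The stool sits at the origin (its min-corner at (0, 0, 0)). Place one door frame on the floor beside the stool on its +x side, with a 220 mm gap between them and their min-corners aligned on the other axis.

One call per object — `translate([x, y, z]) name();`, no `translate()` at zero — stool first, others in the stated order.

stool();
translate([471, 0, 0]) door_frame();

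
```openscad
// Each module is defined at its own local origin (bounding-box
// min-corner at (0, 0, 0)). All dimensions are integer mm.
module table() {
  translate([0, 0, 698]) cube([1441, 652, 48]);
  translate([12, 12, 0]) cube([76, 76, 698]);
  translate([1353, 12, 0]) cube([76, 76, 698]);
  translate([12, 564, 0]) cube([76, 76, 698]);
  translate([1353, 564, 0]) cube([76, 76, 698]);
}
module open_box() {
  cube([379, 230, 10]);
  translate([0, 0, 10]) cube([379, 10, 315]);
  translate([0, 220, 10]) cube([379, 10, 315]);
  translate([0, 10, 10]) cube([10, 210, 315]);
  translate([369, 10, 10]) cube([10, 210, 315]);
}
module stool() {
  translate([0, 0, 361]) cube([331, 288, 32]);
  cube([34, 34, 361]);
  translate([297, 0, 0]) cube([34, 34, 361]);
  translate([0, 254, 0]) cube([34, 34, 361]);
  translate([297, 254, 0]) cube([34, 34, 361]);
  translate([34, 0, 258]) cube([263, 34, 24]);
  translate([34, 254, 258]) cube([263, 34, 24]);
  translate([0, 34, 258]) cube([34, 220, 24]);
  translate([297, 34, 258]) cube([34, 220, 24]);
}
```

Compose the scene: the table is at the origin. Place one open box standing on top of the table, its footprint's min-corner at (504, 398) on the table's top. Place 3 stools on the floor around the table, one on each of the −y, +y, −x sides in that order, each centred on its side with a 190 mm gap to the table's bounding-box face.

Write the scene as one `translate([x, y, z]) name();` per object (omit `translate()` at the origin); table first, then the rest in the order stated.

table();
translate([504, 398, 746]) open_box();
translate([555, -478, 0]) stool();
translate([555, 842, 0]) stool();
translate([-521, 182, 0]) stool();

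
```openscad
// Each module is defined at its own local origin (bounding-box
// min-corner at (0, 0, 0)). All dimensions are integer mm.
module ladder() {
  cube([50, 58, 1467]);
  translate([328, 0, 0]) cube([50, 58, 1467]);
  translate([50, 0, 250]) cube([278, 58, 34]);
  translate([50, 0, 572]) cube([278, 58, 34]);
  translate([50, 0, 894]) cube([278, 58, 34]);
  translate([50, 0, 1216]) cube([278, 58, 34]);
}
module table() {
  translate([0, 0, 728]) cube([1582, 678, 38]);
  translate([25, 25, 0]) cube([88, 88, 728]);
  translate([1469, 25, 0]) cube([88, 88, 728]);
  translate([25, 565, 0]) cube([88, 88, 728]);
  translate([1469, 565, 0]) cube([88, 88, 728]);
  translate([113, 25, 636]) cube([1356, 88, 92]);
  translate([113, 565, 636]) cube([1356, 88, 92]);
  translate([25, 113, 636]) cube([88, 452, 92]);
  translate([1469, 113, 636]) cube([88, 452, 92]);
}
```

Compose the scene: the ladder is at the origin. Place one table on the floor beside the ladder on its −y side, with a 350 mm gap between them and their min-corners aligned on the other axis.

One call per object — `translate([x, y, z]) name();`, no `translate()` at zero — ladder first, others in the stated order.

ladder();
translate([0, -1028, 0]) table();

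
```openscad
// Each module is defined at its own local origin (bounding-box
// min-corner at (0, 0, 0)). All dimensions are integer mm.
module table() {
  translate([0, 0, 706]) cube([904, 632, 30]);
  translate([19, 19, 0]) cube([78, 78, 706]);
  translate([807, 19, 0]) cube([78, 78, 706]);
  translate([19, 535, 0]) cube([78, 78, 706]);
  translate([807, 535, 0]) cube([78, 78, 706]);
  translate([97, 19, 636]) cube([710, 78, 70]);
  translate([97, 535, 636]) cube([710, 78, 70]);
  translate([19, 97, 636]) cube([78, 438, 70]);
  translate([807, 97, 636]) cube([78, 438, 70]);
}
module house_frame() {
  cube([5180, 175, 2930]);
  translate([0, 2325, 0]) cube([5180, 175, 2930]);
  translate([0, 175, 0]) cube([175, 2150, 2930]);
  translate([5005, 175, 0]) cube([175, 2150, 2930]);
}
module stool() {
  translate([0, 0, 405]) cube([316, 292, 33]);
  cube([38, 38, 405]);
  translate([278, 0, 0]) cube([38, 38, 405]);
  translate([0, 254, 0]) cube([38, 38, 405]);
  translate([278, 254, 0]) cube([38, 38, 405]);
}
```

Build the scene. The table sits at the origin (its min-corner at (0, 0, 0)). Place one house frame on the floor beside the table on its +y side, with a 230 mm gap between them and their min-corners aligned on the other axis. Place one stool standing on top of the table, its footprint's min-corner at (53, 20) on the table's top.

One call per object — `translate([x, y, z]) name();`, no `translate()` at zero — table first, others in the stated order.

table();
translate([0, 862, 0]) house_frame();
translate([53, 20, 736]) stool();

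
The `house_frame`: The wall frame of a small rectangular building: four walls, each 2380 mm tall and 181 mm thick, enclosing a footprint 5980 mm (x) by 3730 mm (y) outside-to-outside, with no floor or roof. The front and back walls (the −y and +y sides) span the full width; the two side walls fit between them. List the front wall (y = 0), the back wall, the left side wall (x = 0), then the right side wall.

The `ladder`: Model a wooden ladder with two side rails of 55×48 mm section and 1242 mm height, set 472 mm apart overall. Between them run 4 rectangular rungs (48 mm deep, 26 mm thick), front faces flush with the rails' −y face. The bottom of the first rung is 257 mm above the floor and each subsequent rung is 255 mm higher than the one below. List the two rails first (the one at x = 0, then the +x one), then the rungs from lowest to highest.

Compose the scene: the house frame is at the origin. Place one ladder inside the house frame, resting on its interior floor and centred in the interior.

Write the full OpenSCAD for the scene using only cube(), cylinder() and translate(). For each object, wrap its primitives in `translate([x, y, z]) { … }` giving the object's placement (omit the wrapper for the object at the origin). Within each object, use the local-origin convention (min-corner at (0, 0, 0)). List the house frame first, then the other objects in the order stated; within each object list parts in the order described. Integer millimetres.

cube([5980, 181, 2380]);
translate([0, 3549, 0]) cube([5980, 181, 2380]);
translate([0, 181, 0]) cube([181, 3368, 2380]);
translate([5799, 181, 0]) cube([181, 3368, 2380]);
translate([2754, 1841, 0]) {
  cube([55, 48, 1242]);
  translate([417, 0, 0]) cube([55, 48, 1242]);
  translate([55, 0, 257]) cube([362, 48, 26]);
  translate([55, 0, 512]) cube([362, 48, 26]);
  translate([55, 0, 767]) cube([362, 48, 26]);
  translate([55, 0, 1022]) cube([362, 48, 26]);
}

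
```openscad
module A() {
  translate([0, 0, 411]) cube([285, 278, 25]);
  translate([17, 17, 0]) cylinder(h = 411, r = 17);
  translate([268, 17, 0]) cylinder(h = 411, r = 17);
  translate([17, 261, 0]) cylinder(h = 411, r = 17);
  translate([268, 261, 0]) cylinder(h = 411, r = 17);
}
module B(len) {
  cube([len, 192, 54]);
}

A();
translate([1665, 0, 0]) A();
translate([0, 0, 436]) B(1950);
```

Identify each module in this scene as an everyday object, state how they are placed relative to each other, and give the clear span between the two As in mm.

A is a stool. B is a beam. A beam spans the tops of two stools. The clear span between the two stools is 1380 mm.

Second stool starts at x = 1665; first ends at x = 285; clear span = 1665 − 285 = 1380 mm.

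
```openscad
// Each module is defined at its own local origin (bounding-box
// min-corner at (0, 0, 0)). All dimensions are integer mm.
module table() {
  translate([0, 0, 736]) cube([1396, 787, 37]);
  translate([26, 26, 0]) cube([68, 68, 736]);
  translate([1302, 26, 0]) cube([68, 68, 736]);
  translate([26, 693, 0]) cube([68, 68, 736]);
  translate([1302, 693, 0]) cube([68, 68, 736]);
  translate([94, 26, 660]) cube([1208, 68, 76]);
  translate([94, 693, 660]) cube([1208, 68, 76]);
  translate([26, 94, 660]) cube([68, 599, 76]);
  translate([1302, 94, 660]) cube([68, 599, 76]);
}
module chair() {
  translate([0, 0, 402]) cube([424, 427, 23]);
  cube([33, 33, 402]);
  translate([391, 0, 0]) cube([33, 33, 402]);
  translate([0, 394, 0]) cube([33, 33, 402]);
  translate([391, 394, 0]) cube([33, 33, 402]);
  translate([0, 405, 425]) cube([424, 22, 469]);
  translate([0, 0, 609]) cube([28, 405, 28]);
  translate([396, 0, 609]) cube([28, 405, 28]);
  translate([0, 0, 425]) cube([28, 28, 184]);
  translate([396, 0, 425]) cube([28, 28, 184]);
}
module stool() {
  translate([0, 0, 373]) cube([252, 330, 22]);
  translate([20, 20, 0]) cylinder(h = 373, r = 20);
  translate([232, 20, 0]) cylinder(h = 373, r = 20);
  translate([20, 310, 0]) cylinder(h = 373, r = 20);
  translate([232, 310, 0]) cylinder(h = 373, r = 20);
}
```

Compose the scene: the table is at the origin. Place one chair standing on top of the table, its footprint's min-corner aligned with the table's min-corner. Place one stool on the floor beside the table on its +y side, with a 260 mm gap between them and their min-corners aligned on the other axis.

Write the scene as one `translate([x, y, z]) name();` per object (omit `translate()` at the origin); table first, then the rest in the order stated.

table();
translate([0, 0, 773]) chair();
translate([0, 1047, 0]) stool();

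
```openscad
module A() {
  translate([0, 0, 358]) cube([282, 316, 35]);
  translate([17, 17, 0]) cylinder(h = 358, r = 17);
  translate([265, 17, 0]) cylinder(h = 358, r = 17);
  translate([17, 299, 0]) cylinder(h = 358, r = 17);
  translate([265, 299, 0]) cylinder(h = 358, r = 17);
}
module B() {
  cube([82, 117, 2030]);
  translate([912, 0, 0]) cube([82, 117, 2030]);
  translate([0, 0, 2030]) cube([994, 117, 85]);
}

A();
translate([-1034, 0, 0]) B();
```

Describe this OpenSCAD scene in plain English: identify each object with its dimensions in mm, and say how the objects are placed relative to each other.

A is a simple wooden stool: a rectangular seat 282 mm (x) by 316 mm (y), 35 mm thick, top face at z = 393 mm, on four round legs, each 34 mm in diameter. The legs rest on z = 0, each leg's axis is inset half a diameter from the nearest pair of seat edges (so the leg's bounding box is flush with the corner).

B is a rectangular door frame: two vertical jambs of 82×117 mm section, 2030 mm tall, with a clear opening 830 mm wide between their inner faces. A header 85 mm tall and 117 mm deep lies on top of the jambs and spans the full outside width.

The door frame is on the floor beside the stool on its −x side.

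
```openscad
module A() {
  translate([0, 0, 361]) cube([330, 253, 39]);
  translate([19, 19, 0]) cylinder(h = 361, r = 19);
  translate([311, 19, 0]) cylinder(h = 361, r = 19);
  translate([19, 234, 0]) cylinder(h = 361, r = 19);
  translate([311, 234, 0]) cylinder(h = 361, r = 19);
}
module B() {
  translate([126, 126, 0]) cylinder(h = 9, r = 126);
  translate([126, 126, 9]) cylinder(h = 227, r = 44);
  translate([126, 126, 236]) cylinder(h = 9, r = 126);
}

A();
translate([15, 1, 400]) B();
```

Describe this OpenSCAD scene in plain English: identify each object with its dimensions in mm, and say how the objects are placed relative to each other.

A is a four-legged stool. The seat is a 330×253×39 mm slab whose top surface is at z = 400 mm; four round legs, each 38 mm in diameter, run from the floor (z = 0) to the underside of the seat, each leg's axis is inset half a diameter from the nearest pair of seat edges (so the leg's bounding box is flush with the corner).

B is a spool: two coaxial disc flanges of radius 126 mm and thickness 9 mm, joined by a core cylinder of radius 44 mm and height 227 mm. The lower flange rests on z = 0 and the three cylinders share a vertical axis.

The spool is on top of the stool.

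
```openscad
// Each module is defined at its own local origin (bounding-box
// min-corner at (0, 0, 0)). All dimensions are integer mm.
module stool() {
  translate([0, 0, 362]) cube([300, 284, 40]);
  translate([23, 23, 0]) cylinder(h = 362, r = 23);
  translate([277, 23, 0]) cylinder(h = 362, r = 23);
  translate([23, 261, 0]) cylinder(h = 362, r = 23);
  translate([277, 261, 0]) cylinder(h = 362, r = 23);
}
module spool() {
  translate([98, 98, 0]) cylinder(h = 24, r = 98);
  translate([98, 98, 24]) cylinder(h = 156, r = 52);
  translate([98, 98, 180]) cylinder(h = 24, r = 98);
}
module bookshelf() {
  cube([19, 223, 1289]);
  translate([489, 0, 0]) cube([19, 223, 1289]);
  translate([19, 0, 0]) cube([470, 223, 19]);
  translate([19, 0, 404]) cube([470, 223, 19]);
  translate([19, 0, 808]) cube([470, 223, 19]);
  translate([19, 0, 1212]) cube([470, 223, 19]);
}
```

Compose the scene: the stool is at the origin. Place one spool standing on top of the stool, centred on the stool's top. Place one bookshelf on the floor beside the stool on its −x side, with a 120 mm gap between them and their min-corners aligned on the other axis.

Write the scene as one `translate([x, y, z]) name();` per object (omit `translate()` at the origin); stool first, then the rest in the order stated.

stool();
translate([52, 44, 402]) spool();
translate([-628, 0, 0]) bookshelf();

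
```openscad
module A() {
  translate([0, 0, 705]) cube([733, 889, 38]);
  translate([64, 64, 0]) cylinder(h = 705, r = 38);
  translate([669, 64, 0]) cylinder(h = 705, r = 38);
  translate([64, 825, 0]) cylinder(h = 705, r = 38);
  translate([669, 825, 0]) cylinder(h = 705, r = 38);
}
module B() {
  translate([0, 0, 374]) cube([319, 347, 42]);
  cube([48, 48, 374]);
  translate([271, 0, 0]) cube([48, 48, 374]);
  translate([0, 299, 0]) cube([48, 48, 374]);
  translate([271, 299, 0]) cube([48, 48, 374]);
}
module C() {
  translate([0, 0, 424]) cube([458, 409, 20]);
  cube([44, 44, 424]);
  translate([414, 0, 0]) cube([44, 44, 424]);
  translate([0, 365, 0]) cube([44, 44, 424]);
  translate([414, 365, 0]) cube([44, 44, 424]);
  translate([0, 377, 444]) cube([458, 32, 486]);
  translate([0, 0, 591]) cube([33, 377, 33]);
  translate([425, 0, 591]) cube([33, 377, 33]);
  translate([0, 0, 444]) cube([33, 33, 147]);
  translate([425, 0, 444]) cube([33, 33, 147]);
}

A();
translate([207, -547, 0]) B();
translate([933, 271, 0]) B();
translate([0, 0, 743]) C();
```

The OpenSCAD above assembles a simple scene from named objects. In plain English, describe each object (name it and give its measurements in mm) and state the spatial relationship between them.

A is a rectangular dining table. The top is 733×889×38 mm with its upper surface at z = 743 mm. It stands on four round legs of 76 mm diameter, each leg's bounding box inset 26 mm from the nearest pair of top edges, running from the floor to the underside of the top.

B is a four-legged stool. The seat is 319×347 mm, 42 mm thick, top at z = 416 mm. It stands on four square legs, each 48×48 mm in cross-section, from z = 0 to the seat underside, each flush with a corner of the seat.

C is a chair: 458×409 mm seat, 20 mm thick, top at z = 444 mm, on four 44 mm square corner legs flush with the seat edges. A 32 mm thick backrest slab spans the full seat width, extending 486 mm above the seat top, its back face flush with the seat's +y edge. Two armrests of 33×33 mm section run along each side from the seat's front edge to the front of the backrest, top faces 180 mm above the seat top and outer faces flush with the seat's x-edges; a 33×33 mm post under the front of each armrest stands on the seat at the front corner.

Two stools sit around the table at the −y, +x sides. The chair is on top of the table.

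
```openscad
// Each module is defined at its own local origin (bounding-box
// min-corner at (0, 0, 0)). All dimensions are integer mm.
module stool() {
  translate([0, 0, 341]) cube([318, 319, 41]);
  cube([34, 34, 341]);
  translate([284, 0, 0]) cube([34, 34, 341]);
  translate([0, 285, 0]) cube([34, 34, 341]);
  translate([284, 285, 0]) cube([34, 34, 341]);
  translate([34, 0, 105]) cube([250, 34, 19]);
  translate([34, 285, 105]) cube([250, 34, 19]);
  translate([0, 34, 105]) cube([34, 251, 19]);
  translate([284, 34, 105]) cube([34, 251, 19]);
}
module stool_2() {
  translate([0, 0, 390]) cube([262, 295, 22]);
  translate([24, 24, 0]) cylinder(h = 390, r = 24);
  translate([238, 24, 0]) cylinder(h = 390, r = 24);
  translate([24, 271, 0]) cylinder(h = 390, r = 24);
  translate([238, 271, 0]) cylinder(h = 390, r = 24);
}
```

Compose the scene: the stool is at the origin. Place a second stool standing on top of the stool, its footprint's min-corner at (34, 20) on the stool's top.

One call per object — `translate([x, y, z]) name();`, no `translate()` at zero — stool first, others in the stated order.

stool();
translate([34, 20, 382]) stool_2();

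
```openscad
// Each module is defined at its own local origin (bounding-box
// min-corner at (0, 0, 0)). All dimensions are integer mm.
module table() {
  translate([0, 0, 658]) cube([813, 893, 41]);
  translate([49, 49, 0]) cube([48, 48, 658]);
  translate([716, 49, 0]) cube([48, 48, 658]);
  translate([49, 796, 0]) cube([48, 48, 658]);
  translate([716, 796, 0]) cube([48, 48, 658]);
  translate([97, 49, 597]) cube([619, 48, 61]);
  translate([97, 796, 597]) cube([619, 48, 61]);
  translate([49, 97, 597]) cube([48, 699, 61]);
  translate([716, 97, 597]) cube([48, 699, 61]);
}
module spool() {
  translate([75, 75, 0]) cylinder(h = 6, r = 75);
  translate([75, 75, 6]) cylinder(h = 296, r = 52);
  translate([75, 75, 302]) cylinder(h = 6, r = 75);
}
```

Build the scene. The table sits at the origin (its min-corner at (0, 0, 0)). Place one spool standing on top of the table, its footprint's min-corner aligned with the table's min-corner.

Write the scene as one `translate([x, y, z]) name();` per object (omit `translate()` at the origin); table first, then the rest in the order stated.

table();
translate([0, 0, 699]) spool();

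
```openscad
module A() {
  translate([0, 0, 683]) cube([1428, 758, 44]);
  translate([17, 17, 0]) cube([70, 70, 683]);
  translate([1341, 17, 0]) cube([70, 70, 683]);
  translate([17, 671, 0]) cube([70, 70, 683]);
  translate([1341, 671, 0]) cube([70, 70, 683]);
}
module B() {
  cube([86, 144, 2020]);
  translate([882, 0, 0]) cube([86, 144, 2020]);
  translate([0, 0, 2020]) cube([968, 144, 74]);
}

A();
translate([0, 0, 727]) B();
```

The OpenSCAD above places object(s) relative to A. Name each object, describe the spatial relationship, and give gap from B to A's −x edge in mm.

The door frame's min-x is at 0; the table's min-x is 0; gap = 0 mm.

A is a table. B is a door frame. The door frame is on top of the table. The gap from the door frame to the table's −x edge is 0 mm.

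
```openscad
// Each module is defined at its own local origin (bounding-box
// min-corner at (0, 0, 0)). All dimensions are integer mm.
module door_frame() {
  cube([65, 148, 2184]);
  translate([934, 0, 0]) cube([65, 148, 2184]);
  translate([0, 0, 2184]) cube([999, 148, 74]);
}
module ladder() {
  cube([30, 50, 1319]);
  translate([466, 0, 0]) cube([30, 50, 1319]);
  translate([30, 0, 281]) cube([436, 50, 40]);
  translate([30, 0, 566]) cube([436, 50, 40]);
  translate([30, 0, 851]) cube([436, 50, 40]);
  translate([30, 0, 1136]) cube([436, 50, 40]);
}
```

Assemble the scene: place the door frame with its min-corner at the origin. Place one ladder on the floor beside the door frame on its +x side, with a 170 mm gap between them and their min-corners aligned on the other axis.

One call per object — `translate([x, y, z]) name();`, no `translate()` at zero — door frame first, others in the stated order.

door_frame();
translate([1169, 0, 0]) ladder();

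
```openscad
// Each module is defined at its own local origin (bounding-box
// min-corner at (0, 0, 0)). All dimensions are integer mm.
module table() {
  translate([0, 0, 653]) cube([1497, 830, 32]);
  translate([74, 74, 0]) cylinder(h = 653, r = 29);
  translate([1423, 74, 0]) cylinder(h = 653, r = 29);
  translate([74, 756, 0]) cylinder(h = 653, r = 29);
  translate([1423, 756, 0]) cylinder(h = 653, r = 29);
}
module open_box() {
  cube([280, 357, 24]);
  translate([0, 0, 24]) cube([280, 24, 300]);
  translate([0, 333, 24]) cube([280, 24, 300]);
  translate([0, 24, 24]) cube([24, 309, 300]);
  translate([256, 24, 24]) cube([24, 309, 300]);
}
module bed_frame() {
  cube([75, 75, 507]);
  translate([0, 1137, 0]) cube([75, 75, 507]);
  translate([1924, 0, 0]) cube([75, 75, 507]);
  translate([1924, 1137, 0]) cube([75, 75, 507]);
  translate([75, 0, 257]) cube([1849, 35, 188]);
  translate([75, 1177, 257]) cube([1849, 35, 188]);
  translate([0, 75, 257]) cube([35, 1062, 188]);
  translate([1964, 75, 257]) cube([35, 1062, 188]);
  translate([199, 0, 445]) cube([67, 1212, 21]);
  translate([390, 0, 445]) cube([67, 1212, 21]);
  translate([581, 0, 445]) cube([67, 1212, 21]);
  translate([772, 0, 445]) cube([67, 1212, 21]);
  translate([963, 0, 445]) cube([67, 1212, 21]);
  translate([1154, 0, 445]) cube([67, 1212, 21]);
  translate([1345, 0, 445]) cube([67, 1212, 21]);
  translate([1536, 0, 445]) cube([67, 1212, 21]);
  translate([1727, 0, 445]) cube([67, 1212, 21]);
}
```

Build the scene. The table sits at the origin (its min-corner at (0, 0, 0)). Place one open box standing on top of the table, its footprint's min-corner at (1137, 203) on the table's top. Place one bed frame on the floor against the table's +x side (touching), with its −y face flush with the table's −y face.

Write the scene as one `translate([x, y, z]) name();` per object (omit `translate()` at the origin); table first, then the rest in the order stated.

table();
translate([1137, 203, 685]) open_box();
translate([1497, 0, 0]) bed_frame();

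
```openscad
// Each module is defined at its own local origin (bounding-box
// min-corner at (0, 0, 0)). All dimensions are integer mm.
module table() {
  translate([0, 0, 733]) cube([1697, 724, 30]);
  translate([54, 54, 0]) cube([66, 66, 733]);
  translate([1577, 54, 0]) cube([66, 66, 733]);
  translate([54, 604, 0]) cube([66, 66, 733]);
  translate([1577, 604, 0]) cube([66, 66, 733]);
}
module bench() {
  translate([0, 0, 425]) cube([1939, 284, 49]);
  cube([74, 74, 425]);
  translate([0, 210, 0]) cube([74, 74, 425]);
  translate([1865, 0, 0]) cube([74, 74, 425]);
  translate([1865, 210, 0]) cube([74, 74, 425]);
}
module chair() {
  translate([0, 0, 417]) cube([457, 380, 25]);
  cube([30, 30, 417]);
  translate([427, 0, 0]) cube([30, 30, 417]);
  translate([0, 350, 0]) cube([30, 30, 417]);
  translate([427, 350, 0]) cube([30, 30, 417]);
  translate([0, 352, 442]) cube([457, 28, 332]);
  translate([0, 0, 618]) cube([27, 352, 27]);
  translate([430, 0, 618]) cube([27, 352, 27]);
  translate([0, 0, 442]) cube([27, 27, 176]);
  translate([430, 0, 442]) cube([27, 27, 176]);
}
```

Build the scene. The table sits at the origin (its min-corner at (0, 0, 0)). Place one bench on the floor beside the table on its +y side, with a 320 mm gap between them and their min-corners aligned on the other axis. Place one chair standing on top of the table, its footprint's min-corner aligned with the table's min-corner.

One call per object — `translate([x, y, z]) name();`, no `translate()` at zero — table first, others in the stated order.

table();
translate([0, 1044, 0]) bench();
translate([0, 0, 763]) chair();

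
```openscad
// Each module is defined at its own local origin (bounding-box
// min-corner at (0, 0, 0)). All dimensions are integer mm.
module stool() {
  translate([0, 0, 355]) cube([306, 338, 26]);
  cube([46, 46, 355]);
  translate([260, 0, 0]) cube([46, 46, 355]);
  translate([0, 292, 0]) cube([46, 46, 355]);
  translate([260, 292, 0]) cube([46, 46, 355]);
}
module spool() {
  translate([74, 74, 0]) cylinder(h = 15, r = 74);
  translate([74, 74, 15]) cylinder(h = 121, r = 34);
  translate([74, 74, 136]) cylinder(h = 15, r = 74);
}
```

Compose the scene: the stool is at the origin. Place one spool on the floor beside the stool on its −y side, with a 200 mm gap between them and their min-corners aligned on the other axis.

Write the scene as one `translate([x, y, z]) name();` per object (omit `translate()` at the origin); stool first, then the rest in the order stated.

stool();
translate([0, -348, 0]) spool();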